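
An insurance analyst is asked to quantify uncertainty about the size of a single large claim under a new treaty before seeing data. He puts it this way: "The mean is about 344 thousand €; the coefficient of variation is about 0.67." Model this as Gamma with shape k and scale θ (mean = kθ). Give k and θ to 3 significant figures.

For Gamma(k, scale θ): mean = kθ, variance = kθ², so CV = 1/√k.
CV = 0.67, hence k = 1/CV² = 2.23.
Then θ = mean/k = 344/2.23 = 154.

k ≈ 2.23, θ ≈ 154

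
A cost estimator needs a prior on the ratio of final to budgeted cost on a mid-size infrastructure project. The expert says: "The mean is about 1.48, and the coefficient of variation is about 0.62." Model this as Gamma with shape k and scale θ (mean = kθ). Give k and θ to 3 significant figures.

k ≈ 2.6, θ ≈ 0.569

For Gamma(k, scale θ): mean = kθ, variance = kθ², so CV = 1/√k.
CV = 0.62, hence k = 1/CV² = 2.6.
Then θ = mean/k = 1.48/2.6 = 0.569.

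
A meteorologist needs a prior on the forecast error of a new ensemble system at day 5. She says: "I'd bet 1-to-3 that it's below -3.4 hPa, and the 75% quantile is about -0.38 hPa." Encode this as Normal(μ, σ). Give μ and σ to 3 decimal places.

The p-quantile of Normal(μ,σ) is μ + z_p·σ, with z_{0.25} = -0.6745 and z_{0.75} = 0.6745.
Eliminate σ: μ = (z₂·x₁ − z₁·x₂)/(z₂ − z₁) = (0.6745·-3.4 − (-0.6745)·-0.38)/1.349 = -1.890.
Then σ = (x₂ − x₁)/(z₂ − z₁) = (-0.38 − -3.4)/1.349 = 2.239.

μ = -1.890, σ = 2.239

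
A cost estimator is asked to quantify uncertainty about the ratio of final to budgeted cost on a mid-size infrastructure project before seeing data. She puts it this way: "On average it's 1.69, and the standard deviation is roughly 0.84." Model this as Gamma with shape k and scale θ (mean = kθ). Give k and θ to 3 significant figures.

k ≈ 4.05, θ ≈ 0.418

For Gamma(k, scale θ): mean = kθ, variance = kθ², so CV = 1/√k.
CV = SD/mean = 0.84/1.69 = 0.497, hence k = 1/CV² = 4.05.
Then θ = mean/k = 1.69/4.05 = 0.418.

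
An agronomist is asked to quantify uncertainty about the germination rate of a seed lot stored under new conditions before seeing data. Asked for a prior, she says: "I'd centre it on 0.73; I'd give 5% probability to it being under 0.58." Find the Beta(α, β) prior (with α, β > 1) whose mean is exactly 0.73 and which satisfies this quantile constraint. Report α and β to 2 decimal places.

With mean 0.73 fixed, write α = 0.73s, β = 0.27s where s = α+β.
Need P(θ < 0.58) = 0.05 under Beta(0.73s, 0.27s). Normal approximation: (q−m)/√(m(1−m)/s) ≈ z_{0.05} = -1.64, so s ≈ 0.73·0.27·(-1.64)²/(0.58−0.73)² = 23.7.
At s = 23.7: P(θ<0.58) ≈ 0.058. Adjusting to match 0.05 gives s ≈ 26.13.
So α = 0.73·26.13 ≈ 19.08, β = 0.27·26.13 ≈ 7.06.

α ≈ 19.08, β ≈ 7.06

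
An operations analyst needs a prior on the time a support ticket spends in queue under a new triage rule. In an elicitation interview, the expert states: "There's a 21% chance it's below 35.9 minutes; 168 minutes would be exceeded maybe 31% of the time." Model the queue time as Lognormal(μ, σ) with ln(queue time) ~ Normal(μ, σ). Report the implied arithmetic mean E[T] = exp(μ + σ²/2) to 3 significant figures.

If T ~ Lognormal(μ,σ) then ln T ~ Normal(μ,σ), so the p-quantile of ln T is μ + z_p·σ.
ln(35.9) = 3.581 and ln(168) = 5.124; z_{0.21} = -0.8064, z_{0.69} = 0.4959.
σ = (5.124 − 3.581)/(0.4959 − (-0.8064)) = 1.185.
μ = 3.581 − (-0.8064)·1.185 = 4.536.
E[T] = exp(μ + σ²/2) = exp(4.536 + 0.7021) = 188 minutes.

E[T] ≈ 188 minutes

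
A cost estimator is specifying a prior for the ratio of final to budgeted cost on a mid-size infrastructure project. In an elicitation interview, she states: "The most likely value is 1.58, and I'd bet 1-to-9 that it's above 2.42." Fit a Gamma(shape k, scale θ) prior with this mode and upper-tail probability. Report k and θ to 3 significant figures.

k ≈ 11.3, θ ≈ 0.154

Gamma(k,θ) with k>1 has mode (k−1)θ, so θ = 1.58/(k−1).
Need P(X < 2.42) = 0.9 with θ tied to k this way. Start at k = 2, θ = 1.58: P(X<2.42) ≈ 0.453.
Too low — raise k to concentrate. Iterating converges to k ≈ 11.3.
Then θ = 1.58/(11.3−1) ≈ 0.154.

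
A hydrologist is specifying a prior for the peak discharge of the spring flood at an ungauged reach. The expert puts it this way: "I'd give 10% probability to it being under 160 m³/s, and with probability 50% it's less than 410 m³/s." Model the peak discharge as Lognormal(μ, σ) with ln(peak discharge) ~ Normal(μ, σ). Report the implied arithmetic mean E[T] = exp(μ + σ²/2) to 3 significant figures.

If T ~ Lognormal(μ,σ) then ln T ~ Normal(μ,σ), so the p-quantile of ln T is μ + z_p·σ.
ln(160) = 5.075 and ln(410) = 6.016; z_{0.1} = -1.282, z_{0.5} = 0.
σ = (6.016 − 5.075)/(0 − (-1.282)) = 0.734.
μ = 5.075 − (-1.282)·0.734 = 6.016.
E[T] = exp(μ + σ²/2) = exp(6.016 + 0.2696) = 537 m³/s.

E[T] ≈ 537 m³/s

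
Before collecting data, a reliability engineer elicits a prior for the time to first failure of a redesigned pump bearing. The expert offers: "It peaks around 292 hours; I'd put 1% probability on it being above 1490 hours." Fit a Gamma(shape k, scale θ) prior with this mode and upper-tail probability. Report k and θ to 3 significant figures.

Gamma(k,θ) with k>1 has mode (k−1)θ, so θ = 292/(k−1).
Need P(X < 1490) = 0.99 with θ tied to k this way. Start at k = 2, θ = 292: P(X<1490) ≈ 0.963.
Too low — raise k to concentrate. Iterating converges to k ≈ 2.47.
Then θ = 292/(2.47−1) ≈ 199.

k ≈ 2.47, θ ≈ 199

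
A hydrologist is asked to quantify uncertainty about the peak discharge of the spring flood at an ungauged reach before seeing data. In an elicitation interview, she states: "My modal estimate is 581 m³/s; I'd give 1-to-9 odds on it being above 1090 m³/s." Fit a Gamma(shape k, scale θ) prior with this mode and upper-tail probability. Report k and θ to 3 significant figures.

Gamma(k,θ) with k>1 has mode (k−1)θ, so θ = 581/(k−1).
Need P(X < 1090) = 0.9 with θ tied to k this way. Start at k = 2, θ = 581: P(X<1090) ≈ 0.559.
Too low — raise k to concentrate. Iterating converges to k ≈ 5.83.
Then θ = 581/(5.83−1) ≈ 120.

k ≈ 5.83, θ ≈ 120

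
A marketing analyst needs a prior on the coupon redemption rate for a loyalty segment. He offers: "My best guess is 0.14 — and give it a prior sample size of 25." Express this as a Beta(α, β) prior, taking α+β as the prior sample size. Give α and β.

α = 3.5, β = 21.5

Under the effective-sample-size interpretation, Beta(α, β) has prior mean α/(α+β) and prior sample size α+β.
So α+β = 25 and α/(α+β) = 0.14, giving α = 0.14·25 = 3.5 and β = 25 − 3.5 = 21.5.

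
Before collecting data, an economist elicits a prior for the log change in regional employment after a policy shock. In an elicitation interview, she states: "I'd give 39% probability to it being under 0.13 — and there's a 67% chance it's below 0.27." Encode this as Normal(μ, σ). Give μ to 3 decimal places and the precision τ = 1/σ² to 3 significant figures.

For Normal(μ,σ), the p-quantile is μ + z_p·σ. Here z_{0.39} = -0.2793, z_{0.67} = 0.4399.
So 0.13 = μ − 0.2793σ and 0.27 = μ + 0.4399σ.
Subtracting: σ = (0.27 − 0.13)/(0.4399 − (-0.2793)) = 0.195.
Then μ = 0.13 − (-0.2793)·0.195 = 0.184.
Precision τ = 1/σ² = 1/0.1947² = 26.4.

μ = 0.184, τ = 26.4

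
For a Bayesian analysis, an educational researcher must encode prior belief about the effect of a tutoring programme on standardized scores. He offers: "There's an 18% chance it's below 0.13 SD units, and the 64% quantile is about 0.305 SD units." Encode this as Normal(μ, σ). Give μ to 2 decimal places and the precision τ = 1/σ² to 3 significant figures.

μ = 0.26, τ = 53

The p-quantile of Normal(μ,σ) is μ + z_p·σ, with z_{0.18} = -0.9154 and z_{0.64} = 0.3585.
Eliminate σ: μ = (z₂·x₁ − z₁·x₂)/(z₂ − z₁) = (0.3585·0.13 − (-0.9154)·0.305)/1.274 = 0.26.
Then σ = (x₂ − x₁)/(z₂ − z₁) = (0.305 − 0.13)/1.274 = 0.14.
Precision τ = 1/σ² = 1/0.1374² = 53.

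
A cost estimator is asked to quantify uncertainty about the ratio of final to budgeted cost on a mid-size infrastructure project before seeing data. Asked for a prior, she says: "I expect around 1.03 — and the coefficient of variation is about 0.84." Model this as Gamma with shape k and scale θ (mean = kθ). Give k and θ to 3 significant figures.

For Gamma(k, scale θ): mean = kθ, variance = kθ², so CV = 1/√k.
CV = 0.84, hence k = 1/CV² = 1.42.
Then θ = mean/k = 1.03/1.42 = 0.727.

k ≈ 1.42, θ ≈ 0.727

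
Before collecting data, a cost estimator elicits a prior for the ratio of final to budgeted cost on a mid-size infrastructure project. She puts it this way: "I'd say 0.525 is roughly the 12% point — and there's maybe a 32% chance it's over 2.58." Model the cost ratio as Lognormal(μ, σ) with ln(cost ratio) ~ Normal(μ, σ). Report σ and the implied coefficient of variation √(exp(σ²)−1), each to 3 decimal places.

σ ≈ 0.969, CV ≈ 1.248

If T ~ Lognormal(μ,σ) then ln T ~ Normal(μ,σ), so the p-quantile of ln T is μ + z_p·σ.
ln(0.525) = -0.6444 and ln(2.58) = 0.9478; z_{0.12} = -1.175, z_{0.68} = 0.4677.
σ = (0.9478 − -0.6444)/(0.4677 − (-1.175)) = 0.969.
μ = -0.6444 − (-1.175)·0.969 = 0.494.
CV = √(exp(σ²)−1) = √(exp(0.9394)−1) = 1.248.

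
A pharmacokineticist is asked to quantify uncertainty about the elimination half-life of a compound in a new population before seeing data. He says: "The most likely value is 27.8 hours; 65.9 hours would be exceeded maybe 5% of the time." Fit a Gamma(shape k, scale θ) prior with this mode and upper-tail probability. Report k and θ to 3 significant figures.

Gamma(k,θ) with k>1 has mode (k−1)θ, so θ = 27.8/(k−1).
Need P(X < 65.9) = 0.95 with θ tied to k this way. Start at k = 2, θ = 27.8: P(X<65.9) ≈ 0.685.
Too low — raise k to concentrate. Iterating converges to k ≈ 4.67.
Then θ = 27.8/(4.67−1) ≈ 7.58.

k ≈ 4.67, θ ≈ 7.58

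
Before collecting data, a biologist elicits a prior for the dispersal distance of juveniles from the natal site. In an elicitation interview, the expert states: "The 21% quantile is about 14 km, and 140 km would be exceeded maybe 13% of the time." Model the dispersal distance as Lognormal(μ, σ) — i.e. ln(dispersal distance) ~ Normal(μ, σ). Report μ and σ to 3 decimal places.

If T ~ Lognormal(μ,σ) then ln T ~ Normal(μ,σ), so the p-quantile of ln T is μ + z_p·σ.
ln(14) = 2.639 and ln(140) = 4.942; z_{0.21} = -0.8064, z_{0.87} = 1.126.
σ = (4.942 − 2.639)/(1.126 − (-0.8064)) = 1.191.
μ = 2.639 − (-0.8064)·1.191 = 3.600.

μ ≈ 3.600, σ ≈ 1.191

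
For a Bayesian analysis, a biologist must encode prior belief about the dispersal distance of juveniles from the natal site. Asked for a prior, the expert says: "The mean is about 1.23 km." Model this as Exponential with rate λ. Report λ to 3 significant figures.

Exponential mean = 1/λ, so λ = 1/1.23 = 0.813.

λ ≈ 0.813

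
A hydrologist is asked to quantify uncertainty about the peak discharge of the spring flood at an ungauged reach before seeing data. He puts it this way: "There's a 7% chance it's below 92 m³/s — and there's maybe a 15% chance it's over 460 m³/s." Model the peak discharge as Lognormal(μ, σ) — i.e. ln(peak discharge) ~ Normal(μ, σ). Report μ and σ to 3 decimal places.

μ ≈ 5.467, σ ≈ 0.641

If T ~ Lognormal(μ,σ) then ln T ~ Normal(μ,σ), so the p-quantile of ln T is μ + z_p·σ.
ln(92) = 4.522 and ln(460) = 6.131; z_{0.07} = -1.476, z_{0.85} = 1.036.
σ = (6.131 − 4.522)/(1.036 − (-1.476)) = 0.641.
μ = 4.522 − (-1.476)·0.641 = 5.467.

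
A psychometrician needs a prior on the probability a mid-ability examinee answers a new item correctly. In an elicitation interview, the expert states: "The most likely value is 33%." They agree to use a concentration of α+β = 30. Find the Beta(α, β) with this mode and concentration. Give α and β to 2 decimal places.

α = 10.24, β = 19.76

For α,β > 1 the Beta mode is (α−1)/(α+β−2). With α+β = 30, the mode is (α−1)/28.
Set (α−1)/28 = 0.33 → α = 1 + 0.33·28 = 10.24.
β = 30 − α = 19.76.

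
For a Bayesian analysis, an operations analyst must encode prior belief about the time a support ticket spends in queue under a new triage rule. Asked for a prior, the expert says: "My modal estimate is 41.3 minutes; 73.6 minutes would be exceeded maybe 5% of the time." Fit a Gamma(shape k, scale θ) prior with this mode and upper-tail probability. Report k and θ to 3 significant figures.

Gamma(k,θ) with k>1 has mode (k−1)θ, so θ = 41.3/(k−1).
Need P(X < 73.6) = 0.95 with θ tied to k this way. Start at k = 2, θ = 41.3: P(X<73.6) ≈ 0.532.
Too low — raise k to concentrate. Iterating converges to k ≈ 9.35.
Then θ = 41.3/(9.35−1) ≈ 4.95.

k ≈ 9.35, θ ≈ 4.95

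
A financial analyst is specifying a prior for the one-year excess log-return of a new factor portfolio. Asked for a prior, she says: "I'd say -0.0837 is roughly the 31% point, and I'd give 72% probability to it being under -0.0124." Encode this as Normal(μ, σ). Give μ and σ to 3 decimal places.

μ = -0.051, σ = 0.066

For Normal(μ,σ), the p-quantile is μ + z_p·σ. Here z_{0.31} = -0.4959, z_{0.72} = 0.5828.
So -0.0837 = μ − 0.4959σ and -0.0124 = μ + 0.5828σ.
Subtracting: σ = (-0.0124 − -0.0837)/(0.5828 − (-0.4959)) = 0.066.
Then μ = -0.0837 − (-0.4959)·0.066 = -0.051.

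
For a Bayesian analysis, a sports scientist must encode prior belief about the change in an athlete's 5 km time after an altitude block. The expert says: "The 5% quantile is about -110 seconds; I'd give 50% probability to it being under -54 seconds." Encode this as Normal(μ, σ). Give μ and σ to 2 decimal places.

The p-quantile of Normal(μ,σ) is μ + z_p·σ, with z_{0.05} = -1.645 and z_{0.5} = 0.
Eliminate σ: μ = (z₂·x₁ − z₁·x₂)/(z₂ − z₁) = (0·-110 − (-1.645)·-54)/1.645 = -54.00.
Then σ = (x₂ − x₁)/(z₂ − z₁) = (-54 − -110)/1.645 = 34.05.

μ = -54.00, σ = 34.05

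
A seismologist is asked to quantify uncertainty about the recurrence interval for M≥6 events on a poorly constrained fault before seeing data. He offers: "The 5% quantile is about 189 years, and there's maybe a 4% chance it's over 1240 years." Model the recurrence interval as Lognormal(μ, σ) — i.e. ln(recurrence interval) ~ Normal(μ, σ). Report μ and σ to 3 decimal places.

If T ~ Lognormal(μ,σ) then ln T ~ Normal(μ,σ), so the p-quantile of ln T is μ + z_p·σ.
ln(189) = 5.242 and ln(1240) = 7.123; z_{0.05} = -1.645, z_{0.96} = 1.751.
σ = (7.123 − 5.242)/(1.751 − (-1.645)) = 0.554.
μ = 5.242 − (-1.645)·0.554 = 6.153.

μ ≈ 6.153, σ ≈ 0.554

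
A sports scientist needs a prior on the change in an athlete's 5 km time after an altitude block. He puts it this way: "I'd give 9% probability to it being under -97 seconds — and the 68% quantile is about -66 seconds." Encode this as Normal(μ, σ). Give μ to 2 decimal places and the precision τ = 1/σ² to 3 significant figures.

μ = -74.02, τ = 0.0034

For Normal(μ,σ), the p-quantile is μ + z_p·σ. Here z_{0.09} = -1.341, z_{0.68} = 0.4677.
So -97 = μ − 1.341σ and -66 = μ + 0.4677σ.
Subtracting: σ = (-66 − -97)/(0.4677 − (-1.341)) = 17.14.
Then μ = -97 − (-1.341)·17.14 = -74.02.
Precision τ = 1/σ² = 1/17.14² = 0.0034.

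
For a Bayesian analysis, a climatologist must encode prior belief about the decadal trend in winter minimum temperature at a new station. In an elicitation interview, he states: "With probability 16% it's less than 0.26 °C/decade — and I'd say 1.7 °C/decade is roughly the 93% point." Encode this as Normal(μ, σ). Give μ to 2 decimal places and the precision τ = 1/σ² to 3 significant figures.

For Normal(μ,σ), the p-quantile is μ + z_p·σ. Here z_{0.16} = -0.9945, z_{0.93} = 1.476.
So 0.26 = μ − 0.9945σ and 1.7 = μ + 1.476σ.
Subtracting: σ = (1.7 − 0.26)/(1.476 − (-0.9945)) = 0.58.
Then μ = 0.26 − (-0.9945)·0.58 = 0.84.
Precision τ = 1/σ² = 1/0.5829² = 2.94.

μ = 0.84, τ = 2.94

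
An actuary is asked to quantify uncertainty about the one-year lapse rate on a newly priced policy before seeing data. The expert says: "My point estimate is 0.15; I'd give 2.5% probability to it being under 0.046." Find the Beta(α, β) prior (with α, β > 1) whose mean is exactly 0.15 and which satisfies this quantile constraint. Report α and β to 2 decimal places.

α ≈ 4.21, β ≈ 23.86

With mean 0.15 fixed, write α = 0.15s, β = 0.85s where s = α+β.
Need P(θ < 0.046) = 0.025 under Beta(0.15s, 0.85s). Normal approximation: (q−m)/√(m(1−m)/s) ≈ z_{0.025} = -1.96, so s ≈ 0.15·0.85·(-1.96)²/(0.046−0.15)² = 45.3.
At s = 45.3: P(θ<0.046) ≈ 0.005. Adjusting to match 0.025 gives s ≈ 28.07.
So α = 0.15·28.07 ≈ 4.21, β = 0.85·28.07 ≈ 23.86.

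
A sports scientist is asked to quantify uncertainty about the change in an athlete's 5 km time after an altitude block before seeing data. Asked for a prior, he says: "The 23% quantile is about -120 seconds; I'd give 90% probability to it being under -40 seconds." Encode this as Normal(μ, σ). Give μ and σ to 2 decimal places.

The p-quantile of Normal(μ,σ) is μ + z_p·σ, with z_{0.23} = -0.7388 and z_{0.9} = 1.282.
Eliminate σ: μ = (z₂·x₁ − z₁·x₂)/(z₂ − z₁) = (1.282·-120 − (-0.7388)·-40)/2.02 = -90.74.
Then σ = (x₂ − x₁)/(z₂ − z₁) = (-40 − -120)/2.02 = 39.60.

μ = -90.74, σ = 39.60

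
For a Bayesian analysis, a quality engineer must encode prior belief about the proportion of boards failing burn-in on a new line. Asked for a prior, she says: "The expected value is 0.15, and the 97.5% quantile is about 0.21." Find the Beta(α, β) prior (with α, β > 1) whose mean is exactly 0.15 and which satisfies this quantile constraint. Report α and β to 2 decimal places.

α ≈ 23.33, β ≈ 132.19

With mean 0.15 fixed, write α = 0.15s, β = 0.85s where s = α+β.
Need P(θ < 0.21) = 0.975 under Beta(0.15s, 0.85s). Normal approximation: (q−m)/√(m(1−m)/s) ≈ z_{0.975} = 1.96, so s ≈ 0.15·0.85·(1.96)²/(0.21−0.15)² = 136.1.
At s = 136.1: P(θ<0.21) ≈ 0.967. Adjusting to match 0.975 gives s ≈ 155.52.
So α = 0.15·155.52 ≈ 23.33, β = 0.85·155.52 ≈ 132.19.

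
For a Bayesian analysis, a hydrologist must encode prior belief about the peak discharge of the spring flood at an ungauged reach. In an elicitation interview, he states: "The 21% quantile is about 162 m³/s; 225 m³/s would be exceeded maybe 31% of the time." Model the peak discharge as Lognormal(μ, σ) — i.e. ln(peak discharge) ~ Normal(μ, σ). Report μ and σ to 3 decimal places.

If T ~ Lognormal(μ,σ) then ln T ~ Normal(μ,σ), so the p-quantile of ln T is μ + z_p·σ.
ln(162) = 5.088 and ln(225) = 5.416; z_{0.21} = -0.8064, z_{0.69} = 0.4959.
σ = (5.416 − 5.088)/(0.4959 − (-0.8064)) = 0.252.
μ = 5.088 − (-0.8064)·0.252 = 5.291.

μ ≈ 5.291, σ ≈ 0.252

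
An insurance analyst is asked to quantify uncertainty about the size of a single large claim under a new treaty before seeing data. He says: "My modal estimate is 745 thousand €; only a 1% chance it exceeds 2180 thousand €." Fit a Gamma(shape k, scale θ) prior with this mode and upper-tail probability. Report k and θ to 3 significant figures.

Gamma(k,θ) with k>1 has mode (k−1)θ, so θ = 745/(k−1).
Need P(X < 2180) = 0.99 with θ tied to k this way. Start at k = 2, θ = 745: P(X<2180) ≈ 0.790.
Too low — raise k to concentrate. Iterating converges to k ≈ 4.93.
Then θ = 745/(4.93−1) ≈ 190.

k ≈ 4.93, θ ≈ 190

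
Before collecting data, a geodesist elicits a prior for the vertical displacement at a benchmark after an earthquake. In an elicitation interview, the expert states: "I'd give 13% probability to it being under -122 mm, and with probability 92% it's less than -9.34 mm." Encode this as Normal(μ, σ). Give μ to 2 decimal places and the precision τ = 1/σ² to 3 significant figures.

μ = -71.87, τ = 0.000505

The p-quantile of Normal(μ,σ) is μ + z_p·σ, with z_{0.13} = -1.126 and z_{0.92} = 1.405.
Eliminate σ: μ = (z₂·x₁ − z₁·x₂)/(z₂ − z₁) = (1.405·-122 − (-1.126)·-9.34)/2.531 = -71.87.
Then σ = (x₂ − x₁)/(z₂ − z₁) = (-9.34 − -122)/2.531 = 44.50.
Precision τ = 1/σ² = 1/44.5² = 0.000505.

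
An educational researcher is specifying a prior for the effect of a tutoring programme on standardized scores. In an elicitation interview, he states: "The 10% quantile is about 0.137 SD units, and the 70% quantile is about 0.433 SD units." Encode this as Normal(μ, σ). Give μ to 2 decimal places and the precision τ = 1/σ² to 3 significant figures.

μ = 0.35, τ = 37.2

For Normal(μ,σ), the p-quantile is μ + z_p·σ. Here z_{0.1} = -1.282, z_{0.7} = 0.5244.
So 0.137 = μ − 1.282σ and 0.433 = μ + 0.5244σ.
Subtracting: σ = (0.433 − 0.137)/(0.5244 − (-1.282)) = 0.16.
Then μ = 0.137 − (-1.282)·0.16 = 0.35.
Precision τ = 1/σ² = 1/0.1639² = 37.2.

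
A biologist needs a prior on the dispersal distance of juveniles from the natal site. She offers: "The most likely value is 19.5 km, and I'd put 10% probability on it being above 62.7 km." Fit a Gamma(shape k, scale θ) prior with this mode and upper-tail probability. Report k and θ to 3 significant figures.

Gamma(k,θ) with k>1 has mode (k−1)θ, so θ = 19.5/(k−1).
Need P(X < 62.7) = 0.9 with θ tied to k this way. Start at k = 2, θ = 19.5: P(X<62.7) ≈ 0.831.
Too low — raise k to concentrate. Iterating converges to k ≈ 2.38.
Then θ = 19.5/(2.38−1) ≈ 14.1.

k ≈ 2.38, θ ≈ 14.1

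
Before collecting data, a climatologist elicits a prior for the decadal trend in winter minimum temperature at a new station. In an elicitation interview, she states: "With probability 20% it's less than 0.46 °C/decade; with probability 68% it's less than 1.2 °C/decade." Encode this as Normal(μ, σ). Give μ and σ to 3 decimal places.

μ = 0.936, σ = 0.565

For Normal(μ,σ), the p-quantile is μ + z_p·σ. Here z_{0.2} = -0.8416, z_{0.68} = 0.4677.
So 0.46 = μ − 0.8416σ and 1.2 = μ + 0.4677σ.
Subtracting: σ = (1.2 − 0.46)/(0.4677 − (-0.8416)) = 0.565.
Then μ = 0.46 − (-0.8416)·0.565 = 0.936.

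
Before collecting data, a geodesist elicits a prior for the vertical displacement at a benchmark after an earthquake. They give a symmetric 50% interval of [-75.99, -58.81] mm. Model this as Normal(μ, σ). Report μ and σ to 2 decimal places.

μ = -67.40, σ = 12.74

A symmetric 50% interval runs μ ± z·σ with z = 0.6745.
Half-width = 8.59, so σ = 8.59/0.6745 = 12.74.
μ is the interval midpoint, -67.40.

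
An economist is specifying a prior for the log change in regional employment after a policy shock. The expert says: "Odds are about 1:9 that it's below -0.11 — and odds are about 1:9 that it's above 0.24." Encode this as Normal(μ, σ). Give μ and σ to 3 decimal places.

For Normal(μ,σ), the p-quantile is μ + z_p·σ. Here z_{0.1} = -1.282, z_{0.9} = 1.282.
So -0.11 = μ − 1.282σ and 0.24 = μ + 1.282σ.
Subtracting: σ = (0.24 − -0.11)/(1.282 − (-1.282)) = 0.137.
Then μ = -0.11 − (-1.282)·0.137 = 0.065.

μ = 0.065, σ = 0.137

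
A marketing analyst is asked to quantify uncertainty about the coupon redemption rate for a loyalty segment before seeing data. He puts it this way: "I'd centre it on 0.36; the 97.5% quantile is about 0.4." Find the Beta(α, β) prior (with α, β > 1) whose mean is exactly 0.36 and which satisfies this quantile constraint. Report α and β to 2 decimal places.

With mean 0.36 fixed, write α = 0.36s, β = 0.64s where s = α+β.
Need P(θ < 0.4) = 0.975 under Beta(0.36s, 0.64s). Normal approximation: (q−m)/√(m(1−m)/s) ≈ z_{0.975} = 1.96, so s ≈ 0.36·0.64·(1.96)²/(0.4−0.36)² = 553.2.
At s = 553.2: P(θ<0.4) ≈ 0.974. Adjusting to match 0.975 gives s ≈ 564.90.
So α = 0.36·564.90 ≈ 203.37, β = 0.64·564.90 ≈ 361.54.

α ≈ 203.37, β ≈ 361.54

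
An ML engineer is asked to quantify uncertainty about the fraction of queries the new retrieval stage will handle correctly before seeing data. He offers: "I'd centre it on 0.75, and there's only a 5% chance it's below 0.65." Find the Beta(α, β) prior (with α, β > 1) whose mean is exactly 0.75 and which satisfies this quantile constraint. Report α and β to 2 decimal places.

With mean 0.75 fixed, write α = 0.75s, β = 0.25s where s = α+β.
Need P(θ < 0.65) = 0.05 under Beta(0.75s, 0.25s). Normal approximation: (q−m)/√(m(1−m)/s) ≈ z_{0.05} = -1.64, so s ≈ 0.75·0.25·(-1.64)²/(0.65−0.75)² = 50.7.
At s = 50.7: P(θ<0.65) ≈ 0.057. Adjusting to match 0.05 gives s ≈ 55.24.
So α = 0.75·55.24 ≈ 41.43, β = 0.25·55.24 ≈ 13.81.

α ≈ 41.43, β ≈ 13.81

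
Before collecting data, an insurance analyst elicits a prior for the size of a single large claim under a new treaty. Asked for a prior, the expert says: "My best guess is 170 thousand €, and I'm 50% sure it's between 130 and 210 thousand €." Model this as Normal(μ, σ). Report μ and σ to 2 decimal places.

A symmetric 50% interval runs μ ± z·σ with z = 0.6745.
Half-width = 40, so σ = 40/0.6745 = 59.30.
μ is the stated best guess, 170.00.

μ = 170.00, σ = 59.30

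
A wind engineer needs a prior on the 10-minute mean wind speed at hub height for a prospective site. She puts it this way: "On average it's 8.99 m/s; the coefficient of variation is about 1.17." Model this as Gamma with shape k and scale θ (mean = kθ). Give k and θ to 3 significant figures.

k ≈ 0.731, θ ≈ 12.3

For Gamma(k, scale θ): mean = kθ, variance = kθ², so CV = 1/√k.
CV = 1.17, hence k = 1/CV² = 0.731.
Then θ = mean/k = 8.99/0.731 = 12.3.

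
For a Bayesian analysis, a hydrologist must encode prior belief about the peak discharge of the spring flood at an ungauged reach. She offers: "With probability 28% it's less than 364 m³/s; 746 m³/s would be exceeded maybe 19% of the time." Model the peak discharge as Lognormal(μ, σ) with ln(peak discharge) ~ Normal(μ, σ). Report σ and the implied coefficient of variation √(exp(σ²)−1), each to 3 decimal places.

If T ~ Lognormal(μ,σ) then ln T ~ Normal(μ,σ), so the p-quantile of ln T is μ + z_p·σ.
ln(364) = 5.897 and ln(746) = 6.615; z_{0.28} = -0.5828, z_{0.81} = 0.8779.
σ = (6.615 − 5.897)/(0.8779 − (-0.5828)) = 0.491.
μ = 5.897 − (-0.5828)·0.491 = 6.183.
CV = √(exp(σ²)−1) = √(exp(0.2413)−1) = 0.522.

σ ≈ 0.491, CV ≈ 0.522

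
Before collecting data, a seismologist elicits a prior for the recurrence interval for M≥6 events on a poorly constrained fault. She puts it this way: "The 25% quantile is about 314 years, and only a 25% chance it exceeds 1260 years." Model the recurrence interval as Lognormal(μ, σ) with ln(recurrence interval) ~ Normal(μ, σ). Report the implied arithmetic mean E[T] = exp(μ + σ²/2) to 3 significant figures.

E[T] ≈ 1070 years

If T ~ Lognormal(μ,σ) then ln T ~ Normal(μ,σ), so the p-quantile of ln T is μ + z_p·σ.
ln(314) = 5.749 and ln(1260) = 7.139; z_{0.25} = -0.6745, z_{0.75} = 0.6745.
σ = (7.139 − 5.749)/(0.6745 − (-0.6745)) = 1.030.
μ = 5.749 − (-0.6745)·1.030 = 6.444.
E[T] = exp(μ + σ²/2) = exp(6.444 + 0.5305) = 1070 years.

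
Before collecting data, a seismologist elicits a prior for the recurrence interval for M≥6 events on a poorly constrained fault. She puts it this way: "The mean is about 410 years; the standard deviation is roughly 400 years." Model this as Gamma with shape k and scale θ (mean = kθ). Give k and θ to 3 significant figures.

For Gamma(k, scale θ): mean = kθ, variance = kθ², so CV = 1/√k.
CV = SD/mean = 400/410 = 0.9756, hence k = 1/CV² = 1.05.
Then θ = mean/k = 410/1.05 = 390.

k ≈ 1.05, θ ≈ 390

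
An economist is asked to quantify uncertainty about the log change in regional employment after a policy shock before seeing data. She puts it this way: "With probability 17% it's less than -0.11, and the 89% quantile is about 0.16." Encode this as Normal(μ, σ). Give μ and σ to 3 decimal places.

For Normal(μ,σ), the p-quantile is μ + z_p·σ. Here z_{0.17} = -0.9542, z_{0.89} = 1.227.
So -0.11 = μ − 0.9542σ and 0.16 = μ + 1.227σ.
Subtracting: σ = (0.16 − -0.11)/(1.227 − (-0.9542)) = 0.124.
Then μ = -0.11 − (-0.9542)·0.124 = 0.008.

μ = 0.008, σ = 0.124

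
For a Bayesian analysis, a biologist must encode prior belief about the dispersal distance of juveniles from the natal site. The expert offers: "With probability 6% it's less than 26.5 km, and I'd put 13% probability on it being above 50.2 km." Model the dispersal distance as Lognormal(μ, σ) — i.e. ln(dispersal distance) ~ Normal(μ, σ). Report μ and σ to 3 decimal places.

If T ~ Lognormal(μ,σ) then ln T ~ Normal(μ,σ), so the p-quantile of ln T is μ + z_p·σ.
ln(26.5) = 3.277 and ln(50.2) = 3.916; z_{0.06} = -1.555, z_{0.87} = 1.126.
σ = (3.916 − 3.277)/(1.126 − (-1.555)) = 0.238.
μ = 3.277 − (-1.555)·0.238 = 3.648.

μ ≈ 3.648, σ ≈ 0.238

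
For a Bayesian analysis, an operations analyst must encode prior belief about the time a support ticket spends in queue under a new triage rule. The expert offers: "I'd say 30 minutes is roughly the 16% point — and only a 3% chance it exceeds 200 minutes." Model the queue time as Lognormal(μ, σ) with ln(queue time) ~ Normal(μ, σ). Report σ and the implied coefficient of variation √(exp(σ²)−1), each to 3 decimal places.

σ ≈ 0.660, CV ≈ 0.739

If T ~ Lognormal(μ,σ) then ln T ~ Normal(μ,σ), so the p-quantile of ln T is μ + z_p·σ.
ln(30) = 3.401 and ln(200) = 5.298; z_{0.16} = -0.9945, z_{0.97} = 1.881.
σ = (5.298 − 3.401)/(1.881 − (-0.9945)) = 0.660.
μ = 3.401 − (-0.9945)·0.660 = 4.057.
CV = √(exp(σ²)−1) = √(exp(0.4353)−1) = 0.739.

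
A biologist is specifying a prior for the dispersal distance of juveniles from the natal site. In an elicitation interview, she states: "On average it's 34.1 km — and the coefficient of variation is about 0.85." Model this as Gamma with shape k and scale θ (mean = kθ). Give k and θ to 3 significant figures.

For Gamma(k, scale θ): mean = kθ, variance = kθ², so CV = 1/√k.
CV = 0.85, hence k = 1/CV² = 1.38.
Then θ = mean/k = 34.1/1.38 = 24.6.

k ≈ 1.38, θ ≈ 24.6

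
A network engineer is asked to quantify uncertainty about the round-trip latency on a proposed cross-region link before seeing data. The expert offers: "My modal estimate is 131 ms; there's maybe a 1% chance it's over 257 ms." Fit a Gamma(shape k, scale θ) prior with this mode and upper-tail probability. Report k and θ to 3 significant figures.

Gamma(k,θ) with k>1 has mode (k−1)θ, so θ = 131/(k−1).
Need P(X < 257) = 0.99 with θ tied to k this way. Start at k = 2, θ = 131: P(X<257) ≈ 0.584.
Too low — raise k to concentrate. Iterating converges to k ≈ 11.9.
Then θ = 131/(11.9−1) ≈ 12.1.

k ≈ 11.9, θ ≈ 12.1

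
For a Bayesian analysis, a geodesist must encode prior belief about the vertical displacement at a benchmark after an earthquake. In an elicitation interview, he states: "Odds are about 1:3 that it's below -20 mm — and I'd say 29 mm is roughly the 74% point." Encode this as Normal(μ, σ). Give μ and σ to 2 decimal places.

The p-quantile of Normal(μ,σ) is μ + z_p·σ, with z_{0.25} = -0.6745 and z_{0.74} = 0.6433.
Eliminate σ: μ = (z₂·x₁ − z₁·x₂)/(z₂ − z₁) = (0.6433·-20 − (-0.6745)·29)/1.318 = 5.08.
Then σ = (x₂ − x₁)/(z₂ − z₁) = (29 − -20)/1.318 = 37.18.

μ = 5.08, σ = 37.18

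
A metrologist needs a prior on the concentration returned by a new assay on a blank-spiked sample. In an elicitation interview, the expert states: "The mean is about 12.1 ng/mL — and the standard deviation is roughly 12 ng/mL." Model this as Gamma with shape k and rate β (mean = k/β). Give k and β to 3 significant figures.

k ≈ 1.02, β ≈ 0.084

For Gamma(k, rate β): mean = k/β, variance = k/β², so CV = 1/√k.
CV = SD/mean = 12/12.1 = 0.9917, hence k = 1/CV² = 1.02.
Then β = k/mean = 1.02/12.1 = 0.084.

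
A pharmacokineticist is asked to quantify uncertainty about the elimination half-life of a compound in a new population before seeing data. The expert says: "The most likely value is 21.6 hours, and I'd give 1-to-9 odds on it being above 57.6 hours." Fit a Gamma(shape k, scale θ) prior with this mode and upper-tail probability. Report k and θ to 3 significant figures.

k ≈ 2.99, θ ≈ 10.8

Gamma(k,θ) with k>1 has mode (k−1)θ, so θ = 21.6/(k−1).
Need P(X < 57.6) = 0.9 with θ tied to k this way. Start at k = 2, θ = 21.6: P(X<57.6) ≈ 0.745.
Too low — raise k to concentrate. Iterating converges to k ≈ 2.99.
Then θ = 21.6/(2.99−1) ≈ 10.8.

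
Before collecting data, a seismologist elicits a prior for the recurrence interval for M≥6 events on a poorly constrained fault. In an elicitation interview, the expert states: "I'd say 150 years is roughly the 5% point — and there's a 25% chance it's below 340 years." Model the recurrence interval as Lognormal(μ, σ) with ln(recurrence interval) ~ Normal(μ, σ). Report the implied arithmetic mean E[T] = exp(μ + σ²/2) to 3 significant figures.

E[T] ≈ 857 years

If T ~ Lognormal(μ,σ) then ln T ~ Normal(μ,σ), so the p-quantile of ln T is μ + z_p·σ.
ln(150) = 5.011 and ln(340) = 5.829; z_{0.05} = -1.645, z_{0.25} = -0.6745.
σ = (5.829 − 5.011)/(-0.6745 − (-1.645)) = 0.843.
μ = 5.011 − (-1.645)·0.843 = 6.398.
E[T] = exp(μ + σ²/2) = exp(6.398 + 0.3556) = 857 years.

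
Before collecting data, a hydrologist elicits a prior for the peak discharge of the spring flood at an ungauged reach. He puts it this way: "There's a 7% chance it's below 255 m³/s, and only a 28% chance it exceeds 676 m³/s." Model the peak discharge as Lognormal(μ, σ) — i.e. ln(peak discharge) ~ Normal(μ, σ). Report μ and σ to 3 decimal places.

μ ≈ 6.240, σ ≈ 0.474

If T ~ Lognormal(μ,σ) then ln T ~ Normal(μ,σ), so the p-quantile of ln T is μ + z_p·σ.
ln(255) = 5.541 and ln(676) = 6.516; z_{0.07} = -1.476, z_{0.72} = 0.5828.
σ = (6.516 − 5.541)/(0.5828 − (-1.476)) = 0.474.
μ = 5.541 − (-1.476)·0.474 = 6.240.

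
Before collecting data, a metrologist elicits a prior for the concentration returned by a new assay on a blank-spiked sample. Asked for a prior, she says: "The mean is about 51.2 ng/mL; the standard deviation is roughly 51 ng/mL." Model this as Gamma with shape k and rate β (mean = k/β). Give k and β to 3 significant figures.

k ≈ 1.01, β ≈ 0.0197

For Gamma(k, rate β): mean = k/β, variance = k/β², so CV = 1/√k.
CV = SD/mean = 51/51.2 = 0.9961, hence k = 1/CV² = 1.01.
Then β = k/mean = 1.01/51.2 = 0.0197.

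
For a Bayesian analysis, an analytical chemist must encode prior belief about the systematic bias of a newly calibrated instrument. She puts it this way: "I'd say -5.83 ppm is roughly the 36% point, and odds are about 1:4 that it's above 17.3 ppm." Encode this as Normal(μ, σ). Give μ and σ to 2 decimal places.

For Normal(μ,σ), the p-quantile is μ + z_p·σ. Here z_{0.36} = -0.3585, z_{0.8} = 0.8416.
So -5.83 = μ − 0.3585σ and 17.3 = μ + 0.8416σ.
Subtracting: σ = (17.3 − -5.83)/(0.8416 − (-0.3585)) = 19.27.
Then μ = -5.83 − (-0.3585)·19.27 = 1.08.

μ = 1.08, σ = 19.27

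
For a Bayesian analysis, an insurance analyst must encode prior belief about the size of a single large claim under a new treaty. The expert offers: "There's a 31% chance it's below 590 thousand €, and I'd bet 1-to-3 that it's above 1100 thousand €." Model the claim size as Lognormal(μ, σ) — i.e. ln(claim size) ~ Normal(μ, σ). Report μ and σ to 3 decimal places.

If T ~ Lognormal(μ,σ) then ln T ~ Normal(μ,σ), so the p-quantile of ln T is μ + z_p·σ.
ln(590) = 6.38 and ln(1100) = 7.003; z_{0.31} = -0.4959, z_{0.75} = 0.6745.
σ = (7.003 − 6.38)/(0.6745 − (-0.4959)) = 0.532.
μ = 6.38 − (-0.4959)·0.532 = 6.644.

μ ≈ 6.644, σ ≈ 0.532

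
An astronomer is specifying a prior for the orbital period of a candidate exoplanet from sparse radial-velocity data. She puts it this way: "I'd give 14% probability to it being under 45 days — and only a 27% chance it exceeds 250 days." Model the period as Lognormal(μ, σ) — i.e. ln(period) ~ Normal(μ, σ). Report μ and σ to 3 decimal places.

If T ~ Lognormal(μ,σ) then ln T ~ Normal(μ,σ), so the p-quantile of ln T is μ + z_p·σ.
ln(45) = 3.807 and ln(250) = 5.521; z_{0.14} = -1.08, z_{0.73} = 0.6128.
σ = (5.521 − 3.807)/(0.6128 − (-1.08)) = 1.013.
μ = 3.807 − (-1.08)·1.013 = 4.901.

μ ≈ 4.901, σ ≈ 1.013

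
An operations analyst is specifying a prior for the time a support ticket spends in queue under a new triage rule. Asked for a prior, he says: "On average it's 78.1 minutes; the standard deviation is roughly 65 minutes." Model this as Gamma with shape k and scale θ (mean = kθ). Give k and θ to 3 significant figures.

k ≈ 1.44, θ ≈ 54.1

For Gamma(k, scale θ): mean = kθ, variance = kθ², so CV = 1/√k.
CV = SD/mean = 65/78.1 = 0.8323, hence k = 1/CV² = 1.44.
Then θ = mean/k = 78.1/1.44 = 54.1.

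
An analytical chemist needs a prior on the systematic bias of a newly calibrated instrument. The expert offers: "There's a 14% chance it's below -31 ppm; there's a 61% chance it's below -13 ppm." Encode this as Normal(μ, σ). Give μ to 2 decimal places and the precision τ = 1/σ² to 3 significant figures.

μ = -16.70, τ = 0.00571

For Normal(μ,σ), the p-quantile is μ + z_p·σ. Here z_{0.14} = -1.08, z_{0.61} = 0.2793.
So -31 = μ − 1.08σ and -13 = μ + 0.2793σ.
Subtracting: σ = (-13 − -31)/(0.2793 − (-1.08)) = 13.24.
Then μ = -31 − (-1.08)·13.24 = -16.70.
Precision τ = 1/σ² = 1/13.24² = 0.00571.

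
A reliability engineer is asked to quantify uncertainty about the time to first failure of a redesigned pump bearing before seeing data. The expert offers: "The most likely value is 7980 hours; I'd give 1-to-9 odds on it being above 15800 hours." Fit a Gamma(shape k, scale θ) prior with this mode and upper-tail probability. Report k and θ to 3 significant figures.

Gamma(k,θ) with k>1 has mode (k−1)θ, so θ = 7980/(k−1).
Need P(X < 15800) = 0.9 with θ tied to k this way. Start at k = 2, θ = 7980: P(X<15800) ≈ 0.589.
Too low — raise k to concentrate. Iterating converges to k ≈ 5.11.
Then θ = 7980/(5.11−1) ≈ 1940.

k ≈ 5.11, θ ≈ 1940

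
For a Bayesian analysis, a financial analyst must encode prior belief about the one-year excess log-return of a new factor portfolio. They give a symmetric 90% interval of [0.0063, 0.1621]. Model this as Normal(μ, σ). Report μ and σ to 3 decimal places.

μ = 0.084, σ = 0.047

A symmetric 90% interval runs μ ± z·σ with z = 1.645.
Half-width = 0.0779, so σ = 0.0779/1.645 = 0.047.
μ is the interval midpoint, 0.084.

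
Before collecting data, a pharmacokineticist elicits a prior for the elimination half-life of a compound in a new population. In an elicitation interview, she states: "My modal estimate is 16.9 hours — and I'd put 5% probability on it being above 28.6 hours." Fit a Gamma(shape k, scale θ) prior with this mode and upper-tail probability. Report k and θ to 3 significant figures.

Gamma(k,θ) with k>1 has mode (k−1)θ, so θ = 16.9/(k−1).
Need P(X < 28.6) = 0.95 with θ tied to k this way. Start at k = 2, θ = 16.9: P(X<28.6) ≈ 0.504.
Too low — raise k to concentrate. Iterating converges to k ≈ 11.1.
Then θ = 16.9/(11.1−1) ≈ 1.68.

k ≈ 11.1, θ ≈ 1.68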